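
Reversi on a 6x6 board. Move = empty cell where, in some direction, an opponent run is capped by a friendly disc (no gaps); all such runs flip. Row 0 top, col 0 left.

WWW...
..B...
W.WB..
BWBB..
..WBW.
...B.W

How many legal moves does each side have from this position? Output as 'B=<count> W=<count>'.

-- B to move --
(0,3): no bracket -> illegal
(1,0): flips 1 -> legal
(1,1): flips 1 -> legal
(1,3): no bracket -> illegal
(2,1): flips 1 -> legal
(3,4): no bracket -> illegal
(3,5): flips 1 -> legal
(4,0): no bracket -> illegal
(4,1): flips 1 -> legal
(4,5): flips 1 -> legal
(5,1): flips 1 -> legal
(5,2): flips 1 -> legal
(5,4): no bracket -> illegal
B mobility = 8
-- W to move --
(0,3): no bracket -> illegal
(1,1): no bracket -> illegal
(1,3): no bracket -> illegal
(1,4): no bracket -> illegal
(2,1): no bracket -> illegal
(2,4): flips 2 -> legal
(3,4): flips 4 -> legal
(4,0): flips 1 -> legal
(4,1): no bracket -> illegal
(5,2): no bracket -> illegal
(5,4): no bracket -> illegal
W mobility = 3

Answer: B=8 W=3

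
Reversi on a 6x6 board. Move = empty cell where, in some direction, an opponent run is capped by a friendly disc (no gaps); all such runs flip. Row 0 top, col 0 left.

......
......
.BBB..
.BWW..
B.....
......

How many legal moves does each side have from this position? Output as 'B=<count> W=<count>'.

Answer: B=5 W=6

Derivation:
-- B to move --
(2,4): no bracket -> illegal
(3,4): flips 2 -> legal
(4,1): flips 1 -> legal
(4,2): flips 1 -> legal
(4,3): flips 2 -> legal
(4,4): flips 1 -> legal
B mobility = 5
-- W to move --
(1,0): flips 1 -> legal
(1,1): flips 1 -> legal
(1,2): flips 1 -> legal
(1,3): flips 1 -> legal
(1,4): flips 1 -> legal
(2,0): no bracket -> illegal
(2,4): no bracket -> illegal
(3,0): flips 1 -> legal
(3,4): no bracket -> illegal
(4,1): no bracket -> illegal
(4,2): no bracket -> illegal
(5,0): no bracket -> illegal
(5,1): no bracket -> illegal
W mobility = 6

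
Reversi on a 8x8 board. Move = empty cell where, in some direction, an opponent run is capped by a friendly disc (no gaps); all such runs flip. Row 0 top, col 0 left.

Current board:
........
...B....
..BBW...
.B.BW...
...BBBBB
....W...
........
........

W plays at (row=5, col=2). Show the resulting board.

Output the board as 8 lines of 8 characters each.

Answer: ........
...B....
..BBW...
.B.BW...
...WBBBB
..W.W...
........
........

Derivation:
Place W at (5,2); scan 8 dirs for brackets.
Dir NW: first cell '.' (not opp) -> no flip
Dir N: first cell '.' (not opp) -> no flip
Dir NE: opp run (4,3) capped by W -> flip
Dir W: first cell '.' (not opp) -> no flip
Dir E: first cell '.' (not opp) -> no flip
Dir SW: first cell '.' (not opp) -> no flip
Dir S: first cell '.' (not opp) -> no flip
Dir SE: first cell '.' (not opp) -> no flip
All flips: (4,3)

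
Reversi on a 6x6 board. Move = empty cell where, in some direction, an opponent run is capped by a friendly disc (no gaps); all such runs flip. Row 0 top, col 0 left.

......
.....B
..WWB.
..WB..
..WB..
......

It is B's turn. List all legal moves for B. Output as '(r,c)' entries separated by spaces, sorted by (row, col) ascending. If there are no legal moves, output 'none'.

Answer: (1,1) (1,3) (2,1) (3,1) (4,1) (5,1)

Derivation:
(1,1): flips 1 -> legal
(1,2): no bracket -> illegal
(1,3): flips 1 -> legal
(1,4): no bracket -> illegal
(2,1): flips 3 -> legal
(3,1): flips 1 -> legal
(3,4): no bracket -> illegal
(4,1): flips 1 -> legal
(5,1): flips 1 -> legal
(5,2): no bracket -> illegal
(5,3): no bracket -> illegal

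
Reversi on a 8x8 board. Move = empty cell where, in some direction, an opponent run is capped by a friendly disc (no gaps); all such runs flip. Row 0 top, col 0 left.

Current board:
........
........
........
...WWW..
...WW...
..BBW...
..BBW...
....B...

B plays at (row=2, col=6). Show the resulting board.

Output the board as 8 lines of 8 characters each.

Answer: ........
........
......B.
...WWB..
...WB...
..BBW...
..BBW...
....B...

Derivation:
Place B at (2,6); scan 8 dirs for brackets.
Dir NW: first cell '.' (not opp) -> no flip
Dir N: first cell '.' (not opp) -> no flip
Dir NE: first cell '.' (not opp) -> no flip
Dir W: first cell '.' (not opp) -> no flip
Dir E: first cell '.' (not opp) -> no flip
Dir SW: opp run (3,5) (4,4) capped by B -> flip
Dir S: first cell '.' (not opp) -> no flip
Dir SE: first cell '.' (not opp) -> no flip
All flips: (3,5) (4,4)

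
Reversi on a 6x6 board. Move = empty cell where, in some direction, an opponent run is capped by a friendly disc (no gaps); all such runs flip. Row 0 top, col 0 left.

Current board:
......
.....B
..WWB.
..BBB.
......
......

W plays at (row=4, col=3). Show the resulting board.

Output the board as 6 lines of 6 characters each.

Answer: ......
.....B
..WWB.
..BWB.
...W..
......

Derivation:
Place W at (4,3); scan 8 dirs for brackets.
Dir NW: opp run (3,2), next='.' -> no flip
Dir N: opp run (3,3) capped by W -> flip
Dir NE: opp run (3,4), next='.' -> no flip
Dir W: first cell '.' (not opp) -> no flip
Dir E: first cell '.' (not opp) -> no flip
Dir SW: first cell '.' (not opp) -> no flip
Dir S: first cell '.' (not opp) -> no flip
Dir SE: first cell '.' (not opp) -> no flip
All flips: (3,3)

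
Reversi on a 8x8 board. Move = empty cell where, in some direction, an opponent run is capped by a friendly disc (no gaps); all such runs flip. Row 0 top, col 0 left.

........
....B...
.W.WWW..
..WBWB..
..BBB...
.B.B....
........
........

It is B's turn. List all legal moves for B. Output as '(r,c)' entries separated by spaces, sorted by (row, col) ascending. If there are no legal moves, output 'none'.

(1,0): flips 2 -> legal
(1,1): no bracket -> illegal
(1,2): no bracket -> illegal
(1,3): flips 2 -> legal
(1,5): flips 2 -> legal
(1,6): flips 2 -> legal
(2,0): no bracket -> illegal
(2,2): flips 1 -> legal
(2,6): no bracket -> illegal
(3,0): no bracket -> illegal
(3,1): flips 1 -> legal
(3,6): flips 1 -> legal
(4,1): flips 2 -> legal
(4,5): no bracket -> illegal

Answer: (1,0) (1,3) (1,5) (1,6) (2,2) (3,1) (3,6) (4,1)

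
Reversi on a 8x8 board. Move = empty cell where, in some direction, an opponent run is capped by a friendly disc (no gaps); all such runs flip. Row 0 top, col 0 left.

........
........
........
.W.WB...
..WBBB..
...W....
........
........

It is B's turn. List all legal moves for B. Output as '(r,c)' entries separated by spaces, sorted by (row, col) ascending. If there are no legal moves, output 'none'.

(2,0): no bracket -> illegal
(2,1): no bracket -> illegal
(2,2): flips 1 -> legal
(2,3): flips 1 -> legal
(2,4): no bracket -> illegal
(3,0): no bracket -> illegal
(3,2): flips 1 -> legal
(4,0): no bracket -> illegal
(4,1): flips 1 -> legal
(5,1): no bracket -> illegal
(5,2): no bracket -> illegal
(5,4): no bracket -> illegal
(6,2): flips 1 -> legal
(6,3): flips 1 -> legal
(6,4): no bracket -> illegal

Answer: (2,2) (2,3) (3,2) (4,1) (6,2) (6,3)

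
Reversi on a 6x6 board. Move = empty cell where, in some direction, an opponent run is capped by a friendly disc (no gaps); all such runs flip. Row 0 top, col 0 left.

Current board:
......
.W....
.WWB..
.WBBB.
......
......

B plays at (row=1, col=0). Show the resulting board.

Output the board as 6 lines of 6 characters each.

Answer: ......
BW....
.BWB..
.WBBB.
......
......

Derivation:
Place B at (1,0); scan 8 dirs for brackets.
Dir NW: edge -> no flip
Dir N: first cell '.' (not opp) -> no flip
Dir NE: first cell '.' (not opp) -> no flip
Dir W: edge -> no flip
Dir E: opp run (1,1), next='.' -> no flip
Dir SW: edge -> no flip
Dir S: first cell '.' (not opp) -> no flip
Dir SE: opp run (2,1) capped by B -> flip
All flips: (2,1)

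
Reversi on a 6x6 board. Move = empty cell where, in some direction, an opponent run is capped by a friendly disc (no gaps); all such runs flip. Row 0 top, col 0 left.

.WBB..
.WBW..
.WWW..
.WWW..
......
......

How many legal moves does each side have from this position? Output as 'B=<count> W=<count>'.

-- B to move --
(0,0): flips 1 -> legal
(0,4): no bracket -> illegal
(1,0): flips 1 -> legal
(1,4): flips 1 -> legal
(2,0): flips 1 -> legal
(2,4): flips 1 -> legal
(3,0): flips 1 -> legal
(3,4): flips 1 -> legal
(4,0): no bracket -> illegal
(4,1): no bracket -> illegal
(4,2): flips 2 -> legal
(4,3): flips 3 -> legal
(4,4): no bracket -> illegal
B mobility = 9
-- W to move --
(0,4): flips 2 -> legal
(1,4): no bracket -> illegal
W mobility = 1

Answer: B=9 W=1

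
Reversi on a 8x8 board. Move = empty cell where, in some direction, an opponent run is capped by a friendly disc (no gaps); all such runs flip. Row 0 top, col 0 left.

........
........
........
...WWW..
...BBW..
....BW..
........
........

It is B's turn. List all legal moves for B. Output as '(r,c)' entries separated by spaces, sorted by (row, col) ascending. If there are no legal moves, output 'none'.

Answer: (2,2) (2,3) (2,4) (2,5) (2,6) (3,6) (4,6) (5,6) (6,6)

Derivation:
(2,2): flips 1 -> legal
(2,3): flips 1 -> legal
(2,4): flips 1 -> legal
(2,5): flips 1 -> legal
(2,6): flips 1 -> legal
(3,2): no bracket -> illegal
(3,6): flips 1 -> legal
(4,2): no bracket -> illegal
(4,6): flips 1 -> legal
(5,6): flips 1 -> legal
(6,4): no bracket -> illegal
(6,5): no bracket -> illegal
(6,6): flips 1 -> legal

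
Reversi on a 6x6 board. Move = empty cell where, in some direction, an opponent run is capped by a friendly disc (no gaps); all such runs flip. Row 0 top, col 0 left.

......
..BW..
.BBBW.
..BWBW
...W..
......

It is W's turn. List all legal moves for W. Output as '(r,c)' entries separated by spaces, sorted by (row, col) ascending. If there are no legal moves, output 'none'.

(0,1): no bracket -> illegal
(0,2): no bracket -> illegal
(0,3): no bracket -> illegal
(1,0): flips 2 -> legal
(1,1): flips 2 -> legal
(1,4): no bracket -> illegal
(2,0): flips 3 -> legal
(2,5): flips 1 -> legal
(3,0): no bracket -> illegal
(3,1): flips 2 -> legal
(4,1): no bracket -> illegal
(4,2): no bracket -> illegal
(4,4): flips 1 -> legal
(4,5): no bracket -> illegal

Answer: (1,0) (1,1) (2,0) (2,5) (3,1) (4,4)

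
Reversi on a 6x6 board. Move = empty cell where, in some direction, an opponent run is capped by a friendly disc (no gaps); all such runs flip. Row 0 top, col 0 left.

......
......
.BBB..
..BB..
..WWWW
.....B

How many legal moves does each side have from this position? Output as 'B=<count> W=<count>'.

Answer: B=5 W=5

Derivation:
-- B to move --
(3,1): no bracket -> illegal
(3,4): no bracket -> illegal
(3,5): flips 1 -> legal
(4,1): no bracket -> illegal
(5,1): flips 1 -> legal
(5,2): flips 1 -> legal
(5,3): flips 1 -> legal
(5,4): flips 1 -> legal
B mobility = 5
-- W to move --
(1,0): flips 2 -> legal
(1,1): flips 2 -> legal
(1,2): flips 2 -> legal
(1,3): flips 2 -> legal
(1,4): no bracket -> illegal
(2,0): no bracket -> illegal
(2,4): flips 1 -> legal
(3,0): no bracket -> illegal
(3,1): no bracket -> illegal
(3,4): no bracket -> illegal
(4,1): no bracket -> illegal
(5,4): no bracket -> illegal
W mobility = 5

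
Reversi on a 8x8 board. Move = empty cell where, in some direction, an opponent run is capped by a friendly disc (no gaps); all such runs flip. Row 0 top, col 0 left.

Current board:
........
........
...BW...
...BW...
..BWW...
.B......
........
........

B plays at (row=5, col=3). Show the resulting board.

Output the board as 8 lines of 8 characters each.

Answer: ........
........
...BW...
...BW...
..BBW...
.B.B....
........
........

Derivation:
Place B at (5,3); scan 8 dirs for brackets.
Dir NW: first cell 'B' (not opp) -> no flip
Dir N: opp run (4,3) capped by B -> flip
Dir NE: opp run (4,4), next='.' -> no flip
Dir W: first cell '.' (not opp) -> no flip
Dir E: first cell '.' (not opp) -> no flip
Dir SW: first cell '.' (not opp) -> no flip
Dir S: first cell '.' (not opp) -> no flip
Dir SE: first cell '.' (not opp) -> no flip
All flips: (4,3)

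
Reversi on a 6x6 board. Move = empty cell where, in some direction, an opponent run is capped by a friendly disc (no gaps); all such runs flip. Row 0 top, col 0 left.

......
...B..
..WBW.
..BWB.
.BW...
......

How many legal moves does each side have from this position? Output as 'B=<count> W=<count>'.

Answer: B=8 W=7

Derivation:
-- B to move --
(1,1): no bracket -> illegal
(1,2): flips 1 -> legal
(1,4): flips 1 -> legal
(1,5): no bracket -> illegal
(2,1): flips 1 -> legal
(2,5): flips 1 -> legal
(3,1): flips 1 -> legal
(3,5): flips 1 -> legal
(4,3): flips 2 -> legal
(4,4): no bracket -> illegal
(5,1): no bracket -> illegal
(5,2): flips 1 -> legal
(5,3): no bracket -> illegal
B mobility = 8
-- W to move --
(0,2): flips 1 -> legal
(0,3): flips 2 -> legal
(0,4): flips 1 -> legal
(1,2): no bracket -> illegal
(1,4): no bracket -> illegal
(2,1): no bracket -> illegal
(2,5): no bracket -> illegal
(3,0): no bracket -> illegal
(3,1): flips 1 -> legal
(3,5): flips 1 -> legal
(4,0): flips 1 -> legal
(4,3): no bracket -> illegal
(4,4): flips 1 -> legal
(4,5): no bracket -> illegal
(5,0): no bracket -> illegal
(5,1): no bracket -> illegal
(5,2): no bracket -> illegal
W mobility = 7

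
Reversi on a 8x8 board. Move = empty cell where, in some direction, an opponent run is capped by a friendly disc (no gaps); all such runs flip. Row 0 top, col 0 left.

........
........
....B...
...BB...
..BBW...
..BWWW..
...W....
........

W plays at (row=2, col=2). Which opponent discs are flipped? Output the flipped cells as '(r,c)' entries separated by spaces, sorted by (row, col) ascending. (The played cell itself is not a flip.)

Dir NW: first cell '.' (not opp) -> no flip
Dir N: first cell '.' (not opp) -> no flip
Dir NE: first cell '.' (not opp) -> no flip
Dir W: first cell '.' (not opp) -> no flip
Dir E: first cell '.' (not opp) -> no flip
Dir SW: first cell '.' (not opp) -> no flip
Dir S: first cell '.' (not opp) -> no flip
Dir SE: opp run (3,3) capped by W -> flip

Answer: (3,3)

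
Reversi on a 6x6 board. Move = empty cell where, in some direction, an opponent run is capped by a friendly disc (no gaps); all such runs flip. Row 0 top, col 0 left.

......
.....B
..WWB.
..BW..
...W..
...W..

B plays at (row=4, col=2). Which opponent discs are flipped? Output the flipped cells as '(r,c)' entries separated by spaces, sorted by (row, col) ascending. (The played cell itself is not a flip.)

Answer: (3,3)

Derivation:
Dir NW: first cell '.' (not opp) -> no flip
Dir N: first cell 'B' (not opp) -> no flip
Dir NE: opp run (3,3) capped by B -> flip
Dir W: first cell '.' (not opp) -> no flip
Dir E: opp run (4,3), next='.' -> no flip
Dir SW: first cell '.' (not opp) -> no flip
Dir S: first cell '.' (not opp) -> no flip
Dir SE: opp run (5,3), next=edge -> no flip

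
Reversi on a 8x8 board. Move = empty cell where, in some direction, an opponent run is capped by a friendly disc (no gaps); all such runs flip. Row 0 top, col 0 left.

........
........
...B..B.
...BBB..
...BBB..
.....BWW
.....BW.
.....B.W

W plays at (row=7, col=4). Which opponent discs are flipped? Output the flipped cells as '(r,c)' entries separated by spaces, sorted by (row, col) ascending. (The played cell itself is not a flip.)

Dir NW: first cell '.' (not opp) -> no flip
Dir N: first cell '.' (not opp) -> no flip
Dir NE: opp run (6,5) capped by W -> flip
Dir W: first cell '.' (not opp) -> no flip
Dir E: opp run (7,5), next='.' -> no flip
Dir SW: edge -> no flip
Dir S: edge -> no flip
Dir SE: edge -> no flip

Answer: (6,5)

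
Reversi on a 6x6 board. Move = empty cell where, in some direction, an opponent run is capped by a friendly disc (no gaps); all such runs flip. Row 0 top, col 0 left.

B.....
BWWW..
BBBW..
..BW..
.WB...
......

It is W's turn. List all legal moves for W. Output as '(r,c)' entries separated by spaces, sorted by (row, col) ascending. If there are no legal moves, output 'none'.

(0,1): no bracket -> illegal
(3,0): flips 1 -> legal
(3,1): flips 3 -> legal
(4,3): flips 1 -> legal
(5,1): flips 1 -> legal
(5,2): flips 3 -> legal
(5,3): no bracket -> illegal

Answer: (3,0) (3,1) (4,3) (5,1) (5,2)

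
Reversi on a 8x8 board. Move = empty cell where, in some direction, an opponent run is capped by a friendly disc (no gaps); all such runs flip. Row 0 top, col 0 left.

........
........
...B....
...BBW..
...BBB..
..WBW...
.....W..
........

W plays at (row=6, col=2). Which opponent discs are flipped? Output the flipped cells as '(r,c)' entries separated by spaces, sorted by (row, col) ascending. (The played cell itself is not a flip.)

Answer: (4,4) (5,3)

Derivation:
Dir NW: first cell '.' (not opp) -> no flip
Dir N: first cell 'W' (not opp) -> no flip
Dir NE: opp run (5,3) (4,4) capped by W -> flip
Dir W: first cell '.' (not opp) -> no flip
Dir E: first cell '.' (not opp) -> no flip
Dir SW: first cell '.' (not opp) -> no flip
Dir S: first cell '.' (not opp) -> no flip
Dir SE: first cell '.' (not opp) -> no flip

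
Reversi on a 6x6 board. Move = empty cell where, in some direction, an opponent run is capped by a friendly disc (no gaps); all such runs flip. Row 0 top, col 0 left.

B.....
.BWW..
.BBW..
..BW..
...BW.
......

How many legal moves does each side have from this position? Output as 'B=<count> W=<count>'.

-- B to move --
(0,1): no bracket -> illegal
(0,2): flips 1 -> legal
(0,3): flips 4 -> legal
(0,4): flips 1 -> legal
(1,4): flips 3 -> legal
(2,4): flips 1 -> legal
(3,4): flips 1 -> legal
(3,5): no bracket -> illegal
(4,2): no bracket -> illegal
(4,5): flips 1 -> legal
(5,3): no bracket -> illegal
(5,4): no bracket -> illegal
(5,5): flips 2 -> legal
B mobility = 8
-- W to move --
(0,1): no bracket -> illegal
(0,2): no bracket -> illegal
(1,0): flips 1 -> legal
(2,0): flips 2 -> legal
(3,0): flips 1 -> legal
(3,1): flips 2 -> legal
(3,4): no bracket -> illegal
(4,1): flips 1 -> legal
(4,2): flips 3 -> legal
(5,2): no bracket -> illegal
(5,3): flips 1 -> legal
(5,4): no bracket -> illegal
W mobility = 7

Answer: B=8 W=7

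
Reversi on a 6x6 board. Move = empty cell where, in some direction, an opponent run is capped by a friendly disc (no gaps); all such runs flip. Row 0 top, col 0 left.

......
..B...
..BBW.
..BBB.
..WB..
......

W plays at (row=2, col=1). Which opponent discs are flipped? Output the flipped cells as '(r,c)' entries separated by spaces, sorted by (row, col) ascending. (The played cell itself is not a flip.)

Answer: (2,2) (2,3)

Derivation:
Dir NW: first cell '.' (not opp) -> no flip
Dir N: first cell '.' (not opp) -> no flip
Dir NE: opp run (1,2), next='.' -> no flip
Dir W: first cell '.' (not opp) -> no flip
Dir E: opp run (2,2) (2,3) capped by W -> flip
Dir SW: first cell '.' (not opp) -> no flip
Dir S: first cell '.' (not opp) -> no flip
Dir SE: opp run (3,2) (4,3), next='.' -> no flip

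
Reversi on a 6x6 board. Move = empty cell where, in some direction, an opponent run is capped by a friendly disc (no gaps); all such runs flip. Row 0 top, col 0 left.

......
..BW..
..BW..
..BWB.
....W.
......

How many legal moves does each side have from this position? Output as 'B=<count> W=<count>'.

Answer: B=5 W=8

Derivation:
-- B to move --
(0,2): no bracket -> illegal
(0,3): no bracket -> illegal
(0,4): flips 1 -> legal
(1,4): flips 2 -> legal
(2,4): flips 1 -> legal
(3,5): no bracket -> illegal
(4,2): no bracket -> illegal
(4,3): no bracket -> illegal
(4,5): no bracket -> illegal
(5,3): no bracket -> illegal
(5,4): flips 1 -> legal
(5,5): flips 2 -> legal
B mobility = 5
-- W to move --
(0,1): flips 1 -> legal
(0,2): no bracket -> illegal
(0,3): no bracket -> illegal
(1,1): flips 2 -> legal
(2,1): flips 1 -> legal
(2,4): flips 1 -> legal
(2,5): no bracket -> illegal
(3,1): flips 2 -> legal
(3,5): flips 1 -> legal
(4,1): flips 1 -> legal
(4,2): no bracket -> illegal
(4,3): no bracket -> illegal
(4,5): flips 1 -> legal
W mobility = 8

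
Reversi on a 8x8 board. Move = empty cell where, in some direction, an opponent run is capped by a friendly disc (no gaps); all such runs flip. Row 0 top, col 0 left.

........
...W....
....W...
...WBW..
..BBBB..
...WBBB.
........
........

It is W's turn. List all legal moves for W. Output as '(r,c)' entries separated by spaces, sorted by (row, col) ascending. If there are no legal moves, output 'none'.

(2,3): no bracket -> illegal
(2,5): no bracket -> illegal
(3,1): flips 1 -> legal
(3,2): no bracket -> illegal
(3,6): no bracket -> illegal
(4,1): no bracket -> illegal
(4,6): no bracket -> illegal
(4,7): no bracket -> illegal
(5,1): flips 1 -> legal
(5,2): no bracket -> illegal
(5,7): flips 3 -> legal
(6,3): no bracket -> illegal
(6,4): flips 3 -> legal
(6,5): flips 2 -> legal
(6,6): flips 2 -> legal
(6,7): no bracket -> illegal

Answer: (3,1) (5,1) (5,7) (6,4) (6,5) (6,6)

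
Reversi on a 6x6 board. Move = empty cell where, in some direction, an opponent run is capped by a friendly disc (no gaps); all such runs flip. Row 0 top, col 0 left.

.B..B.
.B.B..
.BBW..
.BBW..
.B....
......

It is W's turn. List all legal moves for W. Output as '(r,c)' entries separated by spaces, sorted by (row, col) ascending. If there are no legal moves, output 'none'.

(0,0): flips 2 -> legal
(0,2): no bracket -> illegal
(0,3): flips 1 -> legal
(0,5): no bracket -> illegal
(1,0): no bracket -> illegal
(1,2): no bracket -> illegal
(1,4): no bracket -> illegal
(1,5): no bracket -> illegal
(2,0): flips 2 -> legal
(2,4): no bracket -> illegal
(3,0): flips 2 -> legal
(4,0): no bracket -> illegal
(4,2): no bracket -> illegal
(4,3): no bracket -> illegal
(5,0): flips 2 -> legal
(5,1): no bracket -> illegal
(5,2): no bracket -> illegal

Answer: (0,0) (0,3) (2,0) (3,0) (5,0)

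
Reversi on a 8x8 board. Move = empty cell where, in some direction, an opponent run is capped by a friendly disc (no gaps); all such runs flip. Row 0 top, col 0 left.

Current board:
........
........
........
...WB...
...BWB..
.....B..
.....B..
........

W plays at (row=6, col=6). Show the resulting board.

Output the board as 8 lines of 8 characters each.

Answer: ........
........
........
...WB...
...BWB..
.....W..
.....BW.
........

Derivation:
Place W at (6,6); scan 8 dirs for brackets.
Dir NW: opp run (5,5) capped by W -> flip
Dir N: first cell '.' (not opp) -> no flip
Dir NE: first cell '.' (not opp) -> no flip
Dir W: opp run (6,5), next='.' -> no flip
Dir E: first cell '.' (not opp) -> no flip
Dir SW: first cell '.' (not opp) -> no flip
Dir S: first cell '.' (not opp) -> no flip
Dir SE: first cell '.' (not opp) -> no flip
All flips: (5,5)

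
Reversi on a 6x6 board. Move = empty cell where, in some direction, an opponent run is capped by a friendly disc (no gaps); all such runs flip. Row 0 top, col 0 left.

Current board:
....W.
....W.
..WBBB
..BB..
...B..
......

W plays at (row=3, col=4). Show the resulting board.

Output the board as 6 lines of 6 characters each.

Place W at (3,4); scan 8 dirs for brackets.
Dir NW: opp run (2,3), next='.' -> no flip
Dir N: opp run (2,4) capped by W -> flip
Dir NE: opp run (2,5), next=edge -> no flip
Dir W: opp run (3,3) (3,2), next='.' -> no flip
Dir E: first cell '.' (not opp) -> no flip
Dir SW: opp run (4,3), next='.' -> no flip
Dir S: first cell '.' (not opp) -> no flip
Dir SE: first cell '.' (not opp) -> no flip
All flips: (2,4)

Answer: ....W.
....W.
..WBWB
..BBW.
...B..
......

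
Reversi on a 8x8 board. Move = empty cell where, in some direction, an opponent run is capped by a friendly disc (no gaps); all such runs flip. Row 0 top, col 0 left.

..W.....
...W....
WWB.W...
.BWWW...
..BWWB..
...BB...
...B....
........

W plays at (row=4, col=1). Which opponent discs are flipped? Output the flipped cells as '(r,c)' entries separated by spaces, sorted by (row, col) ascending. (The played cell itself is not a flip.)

Answer: (3,1) (4,2)

Derivation:
Dir NW: first cell '.' (not opp) -> no flip
Dir N: opp run (3,1) capped by W -> flip
Dir NE: first cell 'W' (not opp) -> no flip
Dir W: first cell '.' (not opp) -> no flip
Dir E: opp run (4,2) capped by W -> flip
Dir SW: first cell '.' (not opp) -> no flip
Dir S: first cell '.' (not opp) -> no flip
Dir SE: first cell '.' (not opp) -> no flip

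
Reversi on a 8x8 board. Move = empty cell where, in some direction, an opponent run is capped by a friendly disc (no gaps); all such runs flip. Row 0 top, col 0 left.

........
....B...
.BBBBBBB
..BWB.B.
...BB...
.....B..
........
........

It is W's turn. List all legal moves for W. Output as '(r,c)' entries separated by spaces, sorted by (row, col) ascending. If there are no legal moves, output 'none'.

Answer: (1,1) (1,3) (1,5) (3,1) (3,5) (5,3) (6,6)

Derivation:
(0,3): no bracket -> illegal
(0,4): no bracket -> illegal
(0,5): no bracket -> illegal
(1,0): no bracket -> illegal
(1,1): flips 1 -> legal
(1,2): no bracket -> illegal
(1,3): flips 1 -> legal
(1,5): flips 1 -> legal
(1,6): no bracket -> illegal
(1,7): no bracket -> illegal
(2,0): no bracket -> illegal
(3,0): no bracket -> illegal
(3,1): flips 1 -> legal
(3,5): flips 1 -> legal
(3,7): no bracket -> illegal
(4,1): no bracket -> illegal
(4,2): no bracket -> illegal
(4,5): no bracket -> illegal
(4,6): no bracket -> illegal
(4,7): no bracket -> illegal
(5,2): no bracket -> illegal
(5,3): flips 1 -> legal
(5,4): no bracket -> illegal
(5,6): no bracket -> illegal
(6,4): no bracket -> illegal
(6,5): no bracket -> illegal
(6,6): flips 2 -> legal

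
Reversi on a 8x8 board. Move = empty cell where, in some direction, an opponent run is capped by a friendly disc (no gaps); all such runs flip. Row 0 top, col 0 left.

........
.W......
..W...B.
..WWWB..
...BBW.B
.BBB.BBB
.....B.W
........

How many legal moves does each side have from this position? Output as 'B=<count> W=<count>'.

-- B to move --
(0,0): flips 3 -> legal
(0,1): no bracket -> illegal
(0,2): no bracket -> illegal
(1,0): no bracket -> illegal
(1,2): no bracket -> illegal
(1,3): no bracket -> illegal
(2,0): no bracket -> illegal
(2,1): flips 1 -> legal
(2,3): flips 3 -> legal
(2,4): flips 1 -> legal
(2,5): flips 1 -> legal
(3,1): flips 3 -> legal
(3,6): no bracket -> illegal
(4,1): no bracket -> illegal
(4,2): no bracket -> illegal
(4,6): flips 1 -> legal
(5,4): no bracket -> illegal
(6,6): no bracket -> illegal
(7,6): no bracket -> illegal
(7,7): flips 1 -> legal
B mobility = 8
-- W to move --
(1,5): no bracket -> illegal
(1,6): no bracket -> illegal
(1,7): no bracket -> illegal
(2,4): no bracket -> illegal
(2,5): flips 1 -> legal
(2,7): no bracket -> illegal
(3,6): flips 1 -> legal
(3,7): flips 2 -> legal
(4,0): no bracket -> illegal
(4,1): no bracket -> illegal
(4,2): flips 2 -> legal
(4,6): no bracket -> illegal
(5,0): no bracket -> illegal
(5,4): flips 2 -> legal
(6,0): no bracket -> illegal
(6,1): flips 2 -> legal
(6,2): no bracket -> illegal
(6,3): flips 2 -> legal
(6,4): no bracket -> illegal
(6,6): flips 2 -> legal
(7,4): no bracket -> illegal
(7,5): flips 2 -> legal
(7,6): no bracket -> illegal
W mobility = 9

Answer: B=8 W=9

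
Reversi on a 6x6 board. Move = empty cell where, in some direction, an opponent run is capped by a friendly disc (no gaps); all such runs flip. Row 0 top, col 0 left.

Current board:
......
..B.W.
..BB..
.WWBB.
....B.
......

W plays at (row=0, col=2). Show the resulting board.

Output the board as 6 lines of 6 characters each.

Answer: ..W...
..W.W.
..WB..
.WWBB.
....B.
......

Derivation:
Place W at (0,2); scan 8 dirs for brackets.
Dir NW: edge -> no flip
Dir N: edge -> no flip
Dir NE: edge -> no flip
Dir W: first cell '.' (not opp) -> no flip
Dir E: first cell '.' (not opp) -> no flip
Dir SW: first cell '.' (not opp) -> no flip
Dir S: opp run (1,2) (2,2) capped by W -> flip
Dir SE: first cell '.' (not opp) -> no flip
All flips: (1,2) (2,2)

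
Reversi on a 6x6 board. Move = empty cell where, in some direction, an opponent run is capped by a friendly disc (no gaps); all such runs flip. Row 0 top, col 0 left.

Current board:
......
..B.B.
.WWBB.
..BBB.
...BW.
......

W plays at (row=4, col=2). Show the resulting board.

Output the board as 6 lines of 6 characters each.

Place W at (4,2); scan 8 dirs for brackets.
Dir NW: first cell '.' (not opp) -> no flip
Dir N: opp run (3,2) capped by W -> flip
Dir NE: opp run (3,3) (2,4), next='.' -> no flip
Dir W: first cell '.' (not opp) -> no flip
Dir E: opp run (4,3) capped by W -> flip
Dir SW: first cell '.' (not opp) -> no flip
Dir S: first cell '.' (not opp) -> no flip
Dir SE: first cell '.' (not opp) -> no flip
All flips: (3,2) (4,3)

Answer: ......
..B.B.
.WWBB.
..WBB.
..WWW.
......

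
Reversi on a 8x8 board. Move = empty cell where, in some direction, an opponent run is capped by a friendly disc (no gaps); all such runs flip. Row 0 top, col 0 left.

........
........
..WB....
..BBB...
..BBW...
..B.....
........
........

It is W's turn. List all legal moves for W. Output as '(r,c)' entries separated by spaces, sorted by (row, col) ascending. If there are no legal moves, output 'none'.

Answer: (2,4) (4,1) (6,2)

Derivation:
(1,2): no bracket -> illegal
(1,3): no bracket -> illegal
(1,4): no bracket -> illegal
(2,1): no bracket -> illegal
(2,4): flips 2 -> legal
(2,5): no bracket -> illegal
(3,1): no bracket -> illegal
(3,5): no bracket -> illegal
(4,1): flips 2 -> legal
(4,5): no bracket -> illegal
(5,1): no bracket -> illegal
(5,3): no bracket -> illegal
(5,4): no bracket -> illegal
(6,1): no bracket -> illegal
(6,2): flips 3 -> legal
(6,3): no bracket -> illegal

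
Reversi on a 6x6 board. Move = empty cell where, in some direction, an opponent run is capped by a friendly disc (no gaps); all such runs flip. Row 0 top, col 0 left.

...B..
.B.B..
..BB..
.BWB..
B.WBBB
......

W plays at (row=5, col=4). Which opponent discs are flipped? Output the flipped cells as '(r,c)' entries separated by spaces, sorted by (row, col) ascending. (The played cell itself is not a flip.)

Answer: (4,3)

Derivation:
Dir NW: opp run (4,3) capped by W -> flip
Dir N: opp run (4,4), next='.' -> no flip
Dir NE: opp run (4,5), next=edge -> no flip
Dir W: first cell '.' (not opp) -> no flip
Dir E: first cell '.' (not opp) -> no flip
Dir SW: edge -> no flip
Dir S: edge -> no flip
Dir SE: edge -> no flip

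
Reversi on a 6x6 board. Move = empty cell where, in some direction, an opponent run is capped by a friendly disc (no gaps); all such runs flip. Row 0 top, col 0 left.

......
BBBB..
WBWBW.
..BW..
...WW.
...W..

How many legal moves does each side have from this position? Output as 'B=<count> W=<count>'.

-- B to move --
(1,4): no bracket -> illegal
(1,5): no bracket -> illegal
(2,5): flips 1 -> legal
(3,0): flips 1 -> legal
(3,1): flips 1 -> legal
(3,4): flips 1 -> legal
(3,5): flips 1 -> legal
(4,2): no bracket -> illegal
(4,5): no bracket -> illegal
(5,2): no bracket -> illegal
(5,4): flips 1 -> legal
(5,5): flips 3 -> legal
B mobility = 7
-- W to move --
(0,0): flips 2 -> legal
(0,1): no bracket -> illegal
(0,2): flips 3 -> legal
(0,3): flips 2 -> legal
(0,4): flips 1 -> legal
(1,4): no bracket -> illegal
(3,0): no bracket -> illegal
(3,1): flips 1 -> legal
(3,4): no bracket -> illegal
(4,1): no bracket -> illegal
(4,2): flips 1 -> legal
W mobility = 6

Answer: B=7 W=6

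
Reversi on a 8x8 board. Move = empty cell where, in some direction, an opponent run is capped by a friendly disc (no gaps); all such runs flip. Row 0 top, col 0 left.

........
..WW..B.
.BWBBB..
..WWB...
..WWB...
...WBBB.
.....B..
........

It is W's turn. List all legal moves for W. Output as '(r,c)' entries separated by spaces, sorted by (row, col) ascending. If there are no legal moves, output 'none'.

Answer: (0,7) (1,0) (1,4) (1,5) (2,0) (2,6) (3,0) (3,5) (4,5) (5,7) (6,6) (7,6)

Derivation:
(0,5): no bracket -> illegal
(0,6): no bracket -> illegal
(0,7): flips 3 -> legal
(1,0): flips 1 -> legal
(1,1): no bracket -> illegal
(1,4): flips 1 -> legal
(1,5): flips 1 -> legal
(1,7): no bracket -> illegal
(2,0): flips 1 -> legal
(2,6): flips 3 -> legal
(2,7): no bracket -> illegal
(3,0): flips 1 -> legal
(3,1): no bracket -> illegal
(3,5): flips 3 -> legal
(3,6): no bracket -> illegal
(4,5): flips 3 -> legal
(4,6): no bracket -> illegal
(4,7): no bracket -> illegal
(5,7): flips 3 -> legal
(6,3): no bracket -> illegal
(6,4): no bracket -> illegal
(6,6): flips 2 -> legal
(6,7): no bracket -> illegal
(7,4): no bracket -> illegal
(7,5): no bracket -> illegal
(7,6): flips 2 -> legal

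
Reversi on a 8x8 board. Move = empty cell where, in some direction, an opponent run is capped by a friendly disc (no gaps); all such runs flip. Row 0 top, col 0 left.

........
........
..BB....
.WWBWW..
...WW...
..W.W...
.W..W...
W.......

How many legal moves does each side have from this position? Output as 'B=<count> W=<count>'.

-- B to move --
(2,0): no bracket -> illegal
(2,1): no bracket -> illegal
(2,4): no bracket -> illegal
(2,5): no bracket -> illegal
(2,6): no bracket -> illegal
(3,0): flips 2 -> legal
(3,6): flips 2 -> legal
(4,0): flips 1 -> legal
(4,1): flips 1 -> legal
(4,2): flips 1 -> legal
(4,5): flips 1 -> legal
(4,6): no bracket -> illegal
(5,0): no bracket -> illegal
(5,1): no bracket -> illegal
(5,3): flips 1 -> legal
(5,5): flips 1 -> legal
(6,0): no bracket -> illegal
(6,2): no bracket -> illegal
(6,3): no bracket -> illegal
(6,5): no bracket -> illegal
(7,1): no bracket -> illegal
(7,2): no bracket -> illegal
(7,3): no bracket -> illegal
(7,4): no bracket -> illegal
(7,5): no bracket -> illegal
B mobility = 8
-- W to move --
(1,1): flips 2 -> legal
(1,2): flips 2 -> legal
(1,3): flips 3 -> legal
(1,4): flips 1 -> legal
(2,1): no bracket -> illegal
(2,4): no bracket -> illegal
(4,2): no bracket -> illegal
W mobility = 4

Answer: B=8 W=4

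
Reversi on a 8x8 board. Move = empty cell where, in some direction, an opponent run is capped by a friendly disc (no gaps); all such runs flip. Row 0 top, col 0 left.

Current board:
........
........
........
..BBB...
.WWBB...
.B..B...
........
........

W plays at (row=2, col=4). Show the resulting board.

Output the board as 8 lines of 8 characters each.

Answer: ........
........
....W...
..BWB...
.WWBB...
.B..B...
........
........

Derivation:
Place W at (2,4); scan 8 dirs for brackets.
Dir NW: first cell '.' (not opp) -> no flip
Dir N: first cell '.' (not opp) -> no flip
Dir NE: first cell '.' (not opp) -> no flip
Dir W: first cell '.' (not opp) -> no flip
Dir E: first cell '.' (not opp) -> no flip
Dir SW: opp run (3,3) capped by W -> flip
Dir S: opp run (3,4) (4,4) (5,4), next='.' -> no flip
Dir SE: first cell '.' (not opp) -> no flip
All flips: (3,3)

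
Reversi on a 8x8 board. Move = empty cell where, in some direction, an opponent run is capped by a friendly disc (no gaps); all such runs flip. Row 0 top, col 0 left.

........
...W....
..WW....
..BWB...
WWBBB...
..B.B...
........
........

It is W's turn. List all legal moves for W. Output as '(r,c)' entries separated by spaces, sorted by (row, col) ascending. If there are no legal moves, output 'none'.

Answer: (3,1) (3,5) (4,5) (5,1) (5,3) (5,5) (6,2) (6,3)

Derivation:
(2,1): no bracket -> illegal
(2,4): no bracket -> illegal
(2,5): no bracket -> illegal
(3,1): flips 1 -> legal
(3,5): flips 1 -> legal
(4,5): flips 4 -> legal
(5,1): flips 1 -> legal
(5,3): flips 1 -> legal
(5,5): flips 1 -> legal
(6,1): no bracket -> illegal
(6,2): flips 3 -> legal
(6,3): flips 1 -> legal
(6,4): no bracket -> illegal
(6,5): no bracket -> illegal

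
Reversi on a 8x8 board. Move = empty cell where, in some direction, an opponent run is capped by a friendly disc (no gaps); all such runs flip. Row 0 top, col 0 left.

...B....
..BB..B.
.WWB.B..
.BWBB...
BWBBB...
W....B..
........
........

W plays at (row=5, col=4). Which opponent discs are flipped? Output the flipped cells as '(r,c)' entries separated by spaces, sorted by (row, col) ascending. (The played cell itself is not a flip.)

Dir NW: opp run (4,3) capped by W -> flip
Dir N: opp run (4,4) (3,4), next='.' -> no flip
Dir NE: first cell '.' (not opp) -> no flip
Dir W: first cell '.' (not opp) -> no flip
Dir E: opp run (5,5), next='.' -> no flip
Dir SW: first cell '.' (not opp) -> no flip
Dir S: first cell '.' (not opp) -> no flip
Dir SE: first cell '.' (not opp) -> no flip

Answer: (4,3)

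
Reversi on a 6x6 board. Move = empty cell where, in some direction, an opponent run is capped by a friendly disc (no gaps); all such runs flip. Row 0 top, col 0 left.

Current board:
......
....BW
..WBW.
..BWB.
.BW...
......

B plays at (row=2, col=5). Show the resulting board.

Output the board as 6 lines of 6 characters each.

Place B at (2,5); scan 8 dirs for brackets.
Dir NW: first cell 'B' (not opp) -> no flip
Dir N: opp run (1,5), next='.' -> no flip
Dir NE: edge -> no flip
Dir W: opp run (2,4) capped by B -> flip
Dir E: edge -> no flip
Dir SW: first cell 'B' (not opp) -> no flip
Dir S: first cell '.' (not opp) -> no flip
Dir SE: edge -> no flip
All flips: (2,4)

Answer: ......
....BW
..WBBB
..BWB.
.BW...
......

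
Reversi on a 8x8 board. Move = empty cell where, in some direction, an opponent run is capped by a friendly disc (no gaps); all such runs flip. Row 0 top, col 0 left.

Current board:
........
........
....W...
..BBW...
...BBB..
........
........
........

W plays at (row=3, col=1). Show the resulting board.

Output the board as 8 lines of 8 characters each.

Place W at (3,1); scan 8 dirs for brackets.
Dir NW: first cell '.' (not opp) -> no flip
Dir N: first cell '.' (not opp) -> no flip
Dir NE: first cell '.' (not opp) -> no flip
Dir W: first cell '.' (not opp) -> no flip
Dir E: opp run (3,2) (3,3) capped by W -> flip
Dir SW: first cell '.' (not opp) -> no flip
Dir S: first cell '.' (not opp) -> no flip
Dir SE: first cell '.' (not opp) -> no flip
All flips: (3,2) (3,3)

Answer: ........
........
....W...
.WWWW...
...BBB..
........
........
........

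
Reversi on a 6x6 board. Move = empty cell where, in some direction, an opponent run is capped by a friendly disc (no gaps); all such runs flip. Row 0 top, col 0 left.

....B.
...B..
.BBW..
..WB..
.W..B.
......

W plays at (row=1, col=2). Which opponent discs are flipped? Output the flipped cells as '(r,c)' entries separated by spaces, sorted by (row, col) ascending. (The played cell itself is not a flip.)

Answer: (2,2)

Derivation:
Dir NW: first cell '.' (not opp) -> no flip
Dir N: first cell '.' (not opp) -> no flip
Dir NE: first cell '.' (not opp) -> no flip
Dir W: first cell '.' (not opp) -> no flip
Dir E: opp run (1,3), next='.' -> no flip
Dir SW: opp run (2,1), next='.' -> no flip
Dir S: opp run (2,2) capped by W -> flip
Dir SE: first cell 'W' (not opp) -> no flip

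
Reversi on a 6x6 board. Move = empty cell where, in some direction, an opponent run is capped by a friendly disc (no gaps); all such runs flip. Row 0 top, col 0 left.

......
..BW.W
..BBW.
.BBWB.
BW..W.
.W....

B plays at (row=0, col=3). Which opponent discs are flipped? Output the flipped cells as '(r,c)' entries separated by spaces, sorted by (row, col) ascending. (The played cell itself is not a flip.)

Dir NW: edge -> no flip
Dir N: edge -> no flip
Dir NE: edge -> no flip
Dir W: first cell '.' (not opp) -> no flip
Dir E: first cell '.' (not opp) -> no flip
Dir SW: first cell 'B' (not opp) -> no flip
Dir S: opp run (1,3) capped by B -> flip
Dir SE: first cell '.' (not opp) -> no flip

Answer: (1,3)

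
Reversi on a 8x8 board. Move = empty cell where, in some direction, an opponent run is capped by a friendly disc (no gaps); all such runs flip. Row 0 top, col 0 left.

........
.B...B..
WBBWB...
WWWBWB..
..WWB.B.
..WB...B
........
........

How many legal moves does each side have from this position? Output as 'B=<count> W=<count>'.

Answer: B=6 W=13

Derivation:
-- B to move --
(1,0): no bracket -> illegal
(1,2): no bracket -> illegal
(1,3): flips 1 -> legal
(1,4): no bracket -> illegal
(2,5): no bracket -> illegal
(4,0): flips 1 -> legal
(4,1): flips 3 -> legal
(4,5): no bracket -> illegal
(5,1): flips 2 -> legal
(5,4): flips 2 -> legal
(6,1): no bracket -> illegal
(6,2): flips 3 -> legal
(6,3): no bracket -> illegal
B mobility = 6
-- W to move --
(0,0): no bracket -> illegal
(0,1): flips 2 -> legal
(0,2): flips 1 -> legal
(0,4): no bracket -> illegal
(0,5): no bracket -> illegal
(0,6): flips 3 -> legal
(1,0): flips 1 -> legal
(1,2): flips 2 -> legal
(1,3): flips 1 -> legal
(1,4): flips 1 -> legal
(1,6): no bracket -> illegal
(2,5): flips 1 -> legal
(2,6): no bracket -> illegal
(3,6): flips 1 -> legal
(3,7): no bracket -> illegal
(4,5): flips 1 -> legal
(4,7): no bracket -> illegal
(5,4): flips 2 -> legal
(5,5): no bracket -> illegal
(5,6): no bracket -> illegal
(6,2): no bracket -> illegal
(6,3): flips 1 -> legal
(6,4): flips 1 -> legal
(6,6): no bracket -> illegal
(6,7): no bracket -> illegal
W mobility = 13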